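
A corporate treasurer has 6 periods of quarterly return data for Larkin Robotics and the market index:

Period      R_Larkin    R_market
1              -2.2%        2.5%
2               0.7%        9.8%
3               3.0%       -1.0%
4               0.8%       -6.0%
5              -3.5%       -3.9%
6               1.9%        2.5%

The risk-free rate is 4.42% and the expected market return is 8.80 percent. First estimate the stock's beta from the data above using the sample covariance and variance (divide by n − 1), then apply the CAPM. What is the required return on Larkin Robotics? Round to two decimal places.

4.74%

Mean R_i = (-2.2 + 0.7 + 3.0 + 0.8 − 3.5 + 1.9) / 6 = 0.1167%
Mean R_m = (2.5 + 9.8 − 1.0 − 6.0 − 3.9 + 2.5) / 6 = 0.6500%
Σ(R_i − R̄_i)(R_m − R̄_m) = 11.5050  ⇒  Cov = 11.5050 / 5 = 2.3010
Σ(R_m − R̄_m)² = 158.2150  ⇒  Var(R_m) = 158.2150 / 5 = 31.6430
β = Cov / Var(R_m) = 2.3010 / 31.6430 = 0.0727
MRP = 8.80% − 4.42% = 4.38%
E(R) = R_f + β × MRP = 4.42% + 0.0727 × 4.38% = 4.74%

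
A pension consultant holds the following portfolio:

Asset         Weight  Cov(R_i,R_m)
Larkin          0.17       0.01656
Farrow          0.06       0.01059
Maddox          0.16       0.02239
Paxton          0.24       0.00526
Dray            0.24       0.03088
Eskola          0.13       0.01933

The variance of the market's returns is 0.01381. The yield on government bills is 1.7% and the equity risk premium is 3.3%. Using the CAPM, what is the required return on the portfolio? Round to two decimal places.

6.05%

β_Larkin = 0.01656 / 0.01381 = 1.1991
β_Farrow = 0.01059 / 0.01381 = 0.7668
β_Maddox = 0.02239 / 0.01381 = 1.6213
β_Paxton = 0.00526 / 0.01381 = 0.3809
β_Dray = 0.03088 / 0.01381 = 2.2361
β_Eskola = 0.01933 / 0.01381 = 1.3997
β_P = Σ w_i β_i = 0.17×1.1991 + 0.06×0.7668 + 0.16×1.6213 + 0.24×0.3809 + 0.24×2.2361 + 0.13×1.3997 = 1.3193
E(R_P) = R_f + β_P × MRP = 1.7% + 1.3193 × 3.3% = 6.05%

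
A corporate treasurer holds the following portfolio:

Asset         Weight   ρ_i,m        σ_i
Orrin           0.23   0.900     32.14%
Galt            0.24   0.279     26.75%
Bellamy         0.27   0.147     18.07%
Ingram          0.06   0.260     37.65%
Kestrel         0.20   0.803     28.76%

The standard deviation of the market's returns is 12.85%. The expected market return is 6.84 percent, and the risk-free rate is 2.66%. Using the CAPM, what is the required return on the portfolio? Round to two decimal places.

7.33%

β_Orrin = 0.900 × 32.14% / 12.85% = 2.2511
β_Galt = 0.279 × 26.75% / 12.85% = 0.5808
β_Bellamy = 0.147 × 18.07% / 12.85% = 0.2067
β_Ingram = 0.260 × 37.65% / 12.85% = 0.7618
β_Kestrel = 0.803 × 28.76% / 12.85% = 1.7972
β_P = Σ w_i β_i = 0.23×2.2511 + 0.24×0.5808 + 0.27×0.2067 + 0.06×0.7618 + 0.20×1.7972 = 1.1181
MRP = 6.84% − 2.66% = 4.18%
E(R_P) = R_f + β_P × MRP = 2.66% + 1.1181 × 4.18% = 7.33%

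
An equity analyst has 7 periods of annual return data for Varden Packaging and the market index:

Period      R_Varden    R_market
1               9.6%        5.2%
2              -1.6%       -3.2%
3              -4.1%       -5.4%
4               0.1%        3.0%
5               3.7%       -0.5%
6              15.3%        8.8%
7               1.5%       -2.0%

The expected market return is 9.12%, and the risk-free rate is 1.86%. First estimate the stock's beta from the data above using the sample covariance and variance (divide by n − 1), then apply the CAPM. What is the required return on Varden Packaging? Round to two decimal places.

Mean R_i = (9.6 − 1.6 − 4.1 + 0.1 + 3.7 + 15.3 + 1.5) / 7 = 3.5000%
Mean R_m = (5.2 − 3.2 − 5.4 + 3.0 − 0.5 + 8.8 − 2.0) / 7 = 0.8429%
Σ(R_i − R̄_i)(R_m − R̄_m) = 186.6200  ⇒  Cov = 186.6200 / 6 = 31.1033
Σ(R_m − R̄_m)² = 152.1571  ⇒  Var(R_m) = 152.1571 / 6 = 25.3595
β = Cov / Var(R_m) = 31.1033 / 25.3595 = 1.2265
MRP = 9.12% − 1.86% = 7.26%
E(R) = R_f + β × MRP = 1.86% + 1.2265 × 7.26% = 10.76%

10.76%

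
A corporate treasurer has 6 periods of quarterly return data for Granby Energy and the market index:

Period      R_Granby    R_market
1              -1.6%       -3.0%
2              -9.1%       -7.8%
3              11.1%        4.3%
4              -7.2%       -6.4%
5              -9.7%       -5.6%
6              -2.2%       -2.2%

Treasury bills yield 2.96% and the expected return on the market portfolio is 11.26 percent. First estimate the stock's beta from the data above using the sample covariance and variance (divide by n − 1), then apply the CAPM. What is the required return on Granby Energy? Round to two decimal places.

Mean R_i = (-1.6 − 9.1 + 11.1 − 7.2 − 9.7 − 2.2) / 6 = -3.1167%
Mean R_m = (-3.0 − 7.8 + 4.3 − 6.4 − 5.6 − 2.2) / 6 = -3.4500%
Σ(R_i − R̄_i)(R_m − R̄_m) = 164.2350  ⇒  Cov = 164.2350 / 5 = 32.8470
Σ(R_m − R̄_m)² = 94.0750  ⇒  Var(R_m) = 94.0750 / 5 = 18.8150
β = Cov / Var(R_m) = 32.8470 / 18.8150 = 1.7458
MRP = 11.26% − 2.96% = 8.30%
E(R) = R_f + β × MRP = 2.96% + 1.7458 × 8.30% = 17.45%

17.45%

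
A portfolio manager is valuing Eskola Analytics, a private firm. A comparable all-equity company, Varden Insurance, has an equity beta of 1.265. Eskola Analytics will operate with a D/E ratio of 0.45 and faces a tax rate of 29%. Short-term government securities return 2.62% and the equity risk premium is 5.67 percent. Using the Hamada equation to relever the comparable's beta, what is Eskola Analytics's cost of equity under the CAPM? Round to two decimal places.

12.08%

β_L = β_U × [1 + (1 − t)(D/E)] = 1.265 × [1 + (1 − 0.29) × 0.45]
    = 1.265 × [1 + 0.71 × 0.45] = 1.265 × 1.3195 = 1.6692
E(R) = R_f + β_L × MRP = 2.62% + 1.6692 × 5.67% = 12.08%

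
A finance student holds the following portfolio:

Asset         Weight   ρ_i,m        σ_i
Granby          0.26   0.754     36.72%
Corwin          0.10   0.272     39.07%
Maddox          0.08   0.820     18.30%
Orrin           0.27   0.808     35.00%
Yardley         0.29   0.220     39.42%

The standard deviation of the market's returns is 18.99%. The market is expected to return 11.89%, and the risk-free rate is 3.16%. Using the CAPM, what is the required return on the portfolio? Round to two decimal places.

β_Granby = 0.754 × 36.72% / 18.99% = 1.4580
β_Corwin = 0.272 × 39.07% / 18.99% = 0.5596
β_Maddox = 0.820 × 18.30% / 18.99% = 0.7902
β_Orrin = 0.808 × 35.00% / 18.99% = 1.4892
β_Yardley = 0.220 × 39.42% / 18.99% = 0.4567
β_P = Σ w_i β_i = 0.26×1.4580 + 0.10×0.5596 + 0.08×0.7902 + 0.27×1.4892 + 0.29×0.4567 = 1.0328
MRP = 11.89% − 3.16% = 8.73%
E(R_P) = R_f + β_P × MRP = 3.16% + 1.0328 × 8.73% = 12.18%

12.18%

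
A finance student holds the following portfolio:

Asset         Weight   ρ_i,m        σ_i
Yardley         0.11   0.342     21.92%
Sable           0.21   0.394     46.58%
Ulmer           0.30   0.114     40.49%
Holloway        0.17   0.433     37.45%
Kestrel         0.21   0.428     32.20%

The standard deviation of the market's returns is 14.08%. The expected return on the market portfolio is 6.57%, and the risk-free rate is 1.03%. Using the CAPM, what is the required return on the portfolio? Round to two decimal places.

5.64%

β_Yardley = 0.342 × 21.92% / 14.08% = 0.5324
β_Sable = 0.394 × 46.58% / 14.08% = 1.3034
β_Ulmer = 0.114 × 40.49% / 14.08% = 0.3278
β_Holloway = 0.433 × 37.45% / 14.08% = 1.1517
β_Kestrel = 0.428 × 32.20% / 14.08% = 0.9788
β_P = Σ w_i β_i = 0.11×0.5324 + 0.21×1.3034 + 0.30×0.3278 + 0.17×1.1517 + 0.21×0.9788 = 0.8320
MRP = 6.57% − 1.03% = 5.54%
E(R_P) = R_f + β_P × MRP = 1.03% + 0.8320 × 5.54% = 5.64%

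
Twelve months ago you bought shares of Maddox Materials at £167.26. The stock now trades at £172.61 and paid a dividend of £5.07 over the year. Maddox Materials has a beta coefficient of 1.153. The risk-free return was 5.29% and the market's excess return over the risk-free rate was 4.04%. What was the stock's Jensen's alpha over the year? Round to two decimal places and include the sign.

Realised HPR = (P1 + D1 − P0) / P0 = (172.61 + 5.07 − 167.26) / 167.26 = 10.42 / 167.26 = 6.2298%
CAPM required = R_f + β·MRP = 5.29% + 1.153 × 4.04% = 9.94812%
α = realised − required = 6.2298% − 9.94812% = -3.72%

-3.72%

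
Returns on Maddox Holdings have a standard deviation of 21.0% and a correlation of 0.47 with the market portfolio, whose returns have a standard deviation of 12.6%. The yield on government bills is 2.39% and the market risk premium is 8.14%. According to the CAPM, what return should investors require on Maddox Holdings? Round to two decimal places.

β = ρ × σ_i / σ_m = 0.47 × 21.0% / 12.6% = 0.7833
E(R) = 2.39% + 0.7833 × 8.14% = 8.77%

8.77%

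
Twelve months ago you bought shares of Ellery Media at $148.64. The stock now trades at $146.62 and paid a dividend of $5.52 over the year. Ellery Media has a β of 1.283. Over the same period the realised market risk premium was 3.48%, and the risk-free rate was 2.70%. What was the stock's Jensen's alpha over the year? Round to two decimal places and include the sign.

-4.81%

Realised HPR = (P1 + D1 − P0) / P0 = (146.62 + 5.52 − 148.64) / 148.64 = 3.50 / 148.64 = 2.3547%
CAPM required = R_f + β·MRP = 2.70% + 1.283 × 3.48% = 7.16484%
α = realised − required = 2.3547% − 7.16484% = -4.81%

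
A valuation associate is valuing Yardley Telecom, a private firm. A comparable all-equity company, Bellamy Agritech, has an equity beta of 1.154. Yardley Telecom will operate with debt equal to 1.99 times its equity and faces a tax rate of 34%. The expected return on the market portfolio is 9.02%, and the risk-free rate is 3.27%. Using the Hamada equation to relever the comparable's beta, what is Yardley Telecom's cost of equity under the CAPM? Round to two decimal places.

β_L = β_U × [1 + (1 − t)(D/E)] = 1.154 × [1 + (1 − 0.34) × 1.99]
    = 1.154 × [1 + 0.66 × 1.99] = 1.154 × 2.3134 = 2.6697
MRP = 9.02% − 3.27% = 5.75%
E(R) = R_f + β_L × MRP = 3.27% + 2.6697 × 5.75% = 18.62%

18.62%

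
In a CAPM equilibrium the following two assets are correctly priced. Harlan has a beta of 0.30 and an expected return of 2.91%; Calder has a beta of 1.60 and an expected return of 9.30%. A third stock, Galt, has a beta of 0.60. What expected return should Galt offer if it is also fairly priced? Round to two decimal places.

4.38%

MRP (SML slope) = (9.30% − 2.91%) / (1.60 − 0.30) = 6.39% / 1.30 = 4.9154%
R_f (intercept) = 2.91% − 0.30 × 4.9154% = 1.4354%
E(R_Galt) = R_f + β × MRP = 1.4354% + 0.60 × 4.9154% = 4.38%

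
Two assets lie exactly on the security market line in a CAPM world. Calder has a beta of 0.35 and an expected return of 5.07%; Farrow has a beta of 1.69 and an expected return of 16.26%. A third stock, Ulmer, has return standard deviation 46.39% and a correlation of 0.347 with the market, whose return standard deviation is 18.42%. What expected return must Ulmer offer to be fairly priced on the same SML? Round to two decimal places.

MRP = (16.26% − 5.07%) / (1.69 − 0.35) = 8.3507%
R_f = 5.07% − 0.35 × 8.3507% = 2.1473%
β_Ulmer = ρ·σ_i/σ_m = 0.347 × 46.39 / 18.42 = 0.8739
E(R_Ulmer) = R_f + β × MRP = 2.1473% + 0.8739 × 8.3507% = 9.44%

9.44%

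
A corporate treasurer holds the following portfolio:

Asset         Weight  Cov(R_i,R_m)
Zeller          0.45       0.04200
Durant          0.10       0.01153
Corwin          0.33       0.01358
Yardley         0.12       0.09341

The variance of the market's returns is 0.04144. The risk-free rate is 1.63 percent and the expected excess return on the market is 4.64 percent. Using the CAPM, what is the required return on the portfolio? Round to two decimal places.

5.63%

β_Zeller = 0.04200 / 0.04144 = 1.0135
β_Durant = 0.01153 / 0.04144 = 0.2782
β_Corwin = 0.01358 / 0.04144 = 0.3277
β_Yardley = 0.09341 / 0.04144 = 2.2541
β_P = Σ w_i β_i = 0.45×1.0135 + 0.10×0.2782 + 0.33×0.3277 + 0.12×2.2541 = 0.8625
E(R_P) = R_f + β_P × MRP = 1.63% + 0.8625 × 4.64% = 5.63%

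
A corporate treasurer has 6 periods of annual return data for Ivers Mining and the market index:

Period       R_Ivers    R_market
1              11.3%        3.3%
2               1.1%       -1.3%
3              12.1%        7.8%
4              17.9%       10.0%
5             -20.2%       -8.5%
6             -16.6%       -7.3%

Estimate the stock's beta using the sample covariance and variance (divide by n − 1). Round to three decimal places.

2.020

Mean R_i = (11.3 + 1.1 + 12.1 + 17.9 − 20.2 − 16.6) / 6 = 0.9333%
Mean R_m = (3.3 − 1.3 + 7.8 + 10.0 − 8.5 − 7.3) / 6 = 0.6667%
Σ(R_i − R̄_i)(R_m − R̄_m) = 598.3867  ⇒  Cov = 598.3867 / 5 = 119.6773
Σ(R_m − R̄_m)² = 296.2933  ⇒  Var(R_m) = 296.2933 / 5 = 59.2587
β = Cov / Var(R_m) = 119.6773 / 59.2587 = 2.0196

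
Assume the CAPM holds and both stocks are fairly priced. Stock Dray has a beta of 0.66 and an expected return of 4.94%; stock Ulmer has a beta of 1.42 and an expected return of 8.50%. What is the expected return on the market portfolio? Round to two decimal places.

6.53%

Both satisfy E(R) = R_f + β·MRP, so the slope of the SML is
MRP = (8.50% − 4.94%) / (1.42 − 0.66) = 3.56% / 0.76 = 4.6842%
R_f = E(R_Dray) − β_Dray·MRP = 4.94% − 0.66 × 4.6842% = 1.8484%
E(R_m) = R_f + MRP = 1.8484% + 4.6842% = 6.53%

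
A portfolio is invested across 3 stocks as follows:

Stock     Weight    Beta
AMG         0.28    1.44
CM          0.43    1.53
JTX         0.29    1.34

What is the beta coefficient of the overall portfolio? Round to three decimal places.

β_P = Σ w_i β_i = 0.28×1.44 + 0.43×1.53 + 0.29×1.34 = 1.4497

1.450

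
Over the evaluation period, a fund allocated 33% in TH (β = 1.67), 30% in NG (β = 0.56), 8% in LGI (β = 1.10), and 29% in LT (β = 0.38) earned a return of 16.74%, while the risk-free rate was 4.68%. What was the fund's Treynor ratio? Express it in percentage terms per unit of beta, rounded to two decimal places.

13.15%

β_P = 0.33×1.67 + 0.30×0.56 + 0.08×1.10 + 0.29×0.38 = 0.9173
Treynor = (R_P − R_f) / β_P = (16.74% − 4.68%) / 0.9173 = 12.06% / 0.9173 = 13.15%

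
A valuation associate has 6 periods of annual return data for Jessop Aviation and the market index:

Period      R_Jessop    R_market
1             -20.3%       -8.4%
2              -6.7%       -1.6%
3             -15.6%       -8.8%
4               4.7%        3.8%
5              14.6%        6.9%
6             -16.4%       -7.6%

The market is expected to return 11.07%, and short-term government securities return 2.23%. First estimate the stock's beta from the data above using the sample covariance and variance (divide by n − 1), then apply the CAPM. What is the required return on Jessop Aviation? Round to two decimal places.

19.88%

Mean R_i = (-20.3 − 6.7 − 15.6 + 4.7 + 14.6 − 16.4) / 6 = -6.6167%
Mean R_m = (-8.4 − 1.6 − 8.8 + 3.8 + 6.9 − 7.6) / 6 = -2.6167%
Σ(R_i − R̄_i)(R_m − R̄_m) = 457.8783  ⇒  Cov = 457.8783 / 5 = 91.5757
Σ(R_m − R̄_m)² = 229.2883  ⇒  Var(R_m) = 229.2883 / 5 = 45.8577
β = Cov / Var(R_m) = 91.5757 / 45.8577 = 1.9970
MRP = 11.07% − 2.23% = 8.84%
E(R) = R_f + β × MRP = 2.23% + 1.9970 × 8.84% = 19.88%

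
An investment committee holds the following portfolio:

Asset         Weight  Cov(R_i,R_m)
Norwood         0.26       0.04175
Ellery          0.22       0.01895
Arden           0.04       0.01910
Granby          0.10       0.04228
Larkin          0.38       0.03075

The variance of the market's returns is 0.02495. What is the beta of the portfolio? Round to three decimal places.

1.271

β_Norwood = 0.04175 / 0.02495 = 1.6733
β_Ellery = 0.01895 / 0.02495 = 0.7595
β_Arden = 0.01910 / 0.02495 = 0.7655
β_Granby = 0.04228 / 0.02495 = 1.6946
β_Larkin = 0.03075 / 0.02495 = 1.2325
β_P = Σ w_i β_i = 0.26×1.6733 + 0.22×0.7595 + 0.04×0.7655 + 0.10×1.6946 + 0.38×1.2325 = 1.2706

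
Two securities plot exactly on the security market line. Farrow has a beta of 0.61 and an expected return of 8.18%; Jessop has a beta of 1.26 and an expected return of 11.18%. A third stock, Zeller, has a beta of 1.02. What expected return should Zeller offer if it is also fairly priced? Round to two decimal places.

10.07%

MRP (SML slope) = (11.18% − 8.18%) / (1.26 − 0.61) = 3.00% / 0.65 = 4.6154%
R_f (intercept) = 8.18% − 0.61 × 4.6154% = 5.3646%
E(R_Zeller) = R_f + β × MRP = 5.3646% + 1.02 × 4.6154% = 10.07%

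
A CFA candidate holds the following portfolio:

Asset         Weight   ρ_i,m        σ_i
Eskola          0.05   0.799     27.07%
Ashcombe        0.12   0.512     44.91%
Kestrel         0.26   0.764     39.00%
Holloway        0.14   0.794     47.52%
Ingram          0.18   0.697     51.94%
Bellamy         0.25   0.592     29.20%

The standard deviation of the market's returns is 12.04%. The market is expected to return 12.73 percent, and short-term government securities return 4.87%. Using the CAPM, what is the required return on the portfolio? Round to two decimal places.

β_Eskola = 0.799 × 27.07% / 12.04% = 1.7964
β_Ashcombe = 0.512 × 44.91% / 12.04% = 1.9098
β_Kestrel = 0.764 × 39.00% / 12.04% = 2.4748
β_Holloway = 0.794 × 47.52% / 12.04% = 3.1338
β_Ingram = 0.697 × 51.94% / 12.04% = 3.0068
β_Bellamy = 0.592 × 29.20% / 12.04% = 1.4357
β_P = Σ w_i β_i = 0.05×1.7964 + 0.12×1.9098 + 0.26×2.4748 + 0.14×3.1338 + 0.18×3.0068 + 0.25×1.4357 = 2.3013
MRP = 12.73% − 4.87% = 7.86%
E(R_P) = R_f + β_P × MRP = 4.87% + 2.3013 × 7.86% = 22.96%

22.96%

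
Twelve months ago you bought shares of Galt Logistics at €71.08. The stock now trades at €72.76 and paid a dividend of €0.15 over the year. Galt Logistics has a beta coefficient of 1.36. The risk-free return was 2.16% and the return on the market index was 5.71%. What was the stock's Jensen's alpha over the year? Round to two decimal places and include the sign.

-4.41%

Realised HPR = (P1 + D1 − P0) / P0 = (72.76 + 0.15 − 71.08) / 71.08 = 1.83 / 71.08 = 2.5746%
MRP = 5.71% − 2.16% = 3.55%
CAPM required = R_f + β·MRP = 2.16% + 1.36 × 3.55% = 6.9880%
α = realised − required = 2.5746% − 6.9880% = -4.41%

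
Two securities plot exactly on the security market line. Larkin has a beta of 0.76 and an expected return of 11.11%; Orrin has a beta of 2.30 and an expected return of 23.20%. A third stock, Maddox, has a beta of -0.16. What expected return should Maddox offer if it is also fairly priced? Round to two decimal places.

MRP (SML slope) = (23.20% − 11.11%) / (2.30 − 0.76) = 12.09% / 1.54 = 7.8506%
R_f (intercept) = 11.11% − 0.76 × 7.8506% = 5.1435%
E(R_Maddox) = R_f + β × MRP = 5.1435% + -0.16 × 7.8506% = 3.89%

3.89%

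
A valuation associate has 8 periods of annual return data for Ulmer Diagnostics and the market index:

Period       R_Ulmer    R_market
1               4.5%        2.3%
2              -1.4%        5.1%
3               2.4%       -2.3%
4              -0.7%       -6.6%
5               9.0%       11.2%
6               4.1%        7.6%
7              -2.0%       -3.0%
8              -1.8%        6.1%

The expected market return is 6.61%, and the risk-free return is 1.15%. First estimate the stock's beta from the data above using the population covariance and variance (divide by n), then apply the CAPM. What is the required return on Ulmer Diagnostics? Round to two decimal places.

3.13%

Mean R_i = (4.5 − 1.4 + 2.4 − 0.7 + 9.0 + 4.1 − 2.0 − 1.8) / 8 = 1.7625%
Mean R_m = (2.3 + 5.1 − 2.3 − 6.6 + 11.2 + 7.6 − 3.0 + 6.1) / 8 = 2.5500%
Σ(R_i − R̄_i)(R_m − R̄_m) = 93.3350  ⇒  Cov = 93.3350 / 8 = 11.6669
Σ(R_m − R̄_m)² = 257.5400  ⇒  Var(R_m) = 257.5400 / 8 = 32.1925
β = Cov / Var(R_m) = 11.6669 / 32.1925 = 0.3624
MRP = 6.61% − 1.15% = 5.46%
E(R) = R_f + β × MRP = 1.15% + 0.3624 × 5.46% = 3.13%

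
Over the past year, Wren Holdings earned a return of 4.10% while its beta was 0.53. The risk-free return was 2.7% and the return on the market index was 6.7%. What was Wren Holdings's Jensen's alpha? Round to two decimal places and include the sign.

Market excess return = 6.7% − 2.7% = 4.00%
CAPM benchmark = R_f + β(R_m − R_f) = 2.7% + 0.53 × 4.0% = 4.8200%
α = actual − benchmark = 4.10% − 4.8200% = -0.72%

-0.72%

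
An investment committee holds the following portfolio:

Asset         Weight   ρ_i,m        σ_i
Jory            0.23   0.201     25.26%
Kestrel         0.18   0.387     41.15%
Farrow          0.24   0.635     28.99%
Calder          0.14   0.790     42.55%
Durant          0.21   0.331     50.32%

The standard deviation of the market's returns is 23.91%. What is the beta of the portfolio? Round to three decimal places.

β_Jory = 0.201 × 25.26% / 23.91% = 0.2123
β_Kestrel = 0.387 × 41.15% / 23.91% = 0.6660
β_Farrow = 0.635 × 28.99% / 23.91% = 0.7699
β_Calder = 0.790 × 42.55% / 23.91% = 1.4059
β_Durant = 0.331 × 50.32% / 23.91% = 0.6966
β_P = Σ w_i β_i = 0.23×0.2123 + 0.18×0.6660 + 0.24×0.7699 + 0.14×1.4059 + 0.21×0.6966 = 0.6966

0.697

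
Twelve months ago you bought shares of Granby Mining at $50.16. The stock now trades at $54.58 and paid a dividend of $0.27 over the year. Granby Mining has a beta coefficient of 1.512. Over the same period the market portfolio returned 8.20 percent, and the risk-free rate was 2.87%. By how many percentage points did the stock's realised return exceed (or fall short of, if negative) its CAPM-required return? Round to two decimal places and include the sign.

Realised HPR = (P1 + D1 − P0) / P0 = (54.58 + 0.27 − 50.16) / 50.16 = 4.69 / 50.16 = 9.3501%
MRP = 8.20% − 2.87% = 5.33%
CAPM required = R_f + β·MRP = 2.87% + 1.512 × 5.33% = 10.92896%
α = realised − required = 9.3501% − 10.92896% = -1.58%

-1.58%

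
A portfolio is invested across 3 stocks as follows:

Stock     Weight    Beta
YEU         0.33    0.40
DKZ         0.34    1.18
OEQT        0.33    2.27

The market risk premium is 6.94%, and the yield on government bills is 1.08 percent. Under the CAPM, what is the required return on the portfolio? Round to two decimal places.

β_P = Σ w_i β_i = 0.33×0.40 + 0.34×1.18 + 0.33×2.27 = 1.2823
E(R_P) = R_f + β_P × MRP = 1.08% + 1.2823 × 6.94% = 9.98%

9.98%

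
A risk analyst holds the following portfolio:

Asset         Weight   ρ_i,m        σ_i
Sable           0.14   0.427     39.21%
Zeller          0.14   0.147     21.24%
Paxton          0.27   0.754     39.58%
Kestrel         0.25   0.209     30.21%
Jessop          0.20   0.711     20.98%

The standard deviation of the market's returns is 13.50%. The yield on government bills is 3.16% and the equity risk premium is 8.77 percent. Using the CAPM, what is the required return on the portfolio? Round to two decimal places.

β_Sable = 0.427 × 39.21% / 13.50% = 1.2402
β_Zeller = 0.147 × 21.24% / 13.50% = 0.2313
β_Paxton = 0.754 × 39.58% / 13.50% = 2.2106
β_Kestrel = 0.209 × 30.21% / 13.50% = 0.4677
β_Jessop = 0.711 × 20.98% / 13.50% = 1.1049
β_P = Σ w_i β_i = 0.14×1.2402 + 0.14×0.2313 + 0.27×2.2106 + 0.25×0.4677 + 0.20×1.1049 = 1.1408
E(R_P) = R_f + β_P × MRP = 3.16% + 1.1408 × 8.77% = 13.16%

13.16%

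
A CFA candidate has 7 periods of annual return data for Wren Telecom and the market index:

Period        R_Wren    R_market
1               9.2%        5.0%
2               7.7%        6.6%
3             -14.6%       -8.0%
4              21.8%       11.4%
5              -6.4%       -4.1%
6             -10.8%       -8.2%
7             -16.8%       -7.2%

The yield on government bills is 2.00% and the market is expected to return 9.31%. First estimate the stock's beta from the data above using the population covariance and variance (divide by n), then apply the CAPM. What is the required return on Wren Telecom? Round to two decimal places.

Mean R_i = (9.2 + 7.7 − 14.6 + 21.8 − 6.4 − 10.8 − 16.8) / 7 = -1.4143%
Mean R_m = (5.0 + 6.6 − 8.0 + 11.4 − 4.1 − 8.2 − 7.2) / 7 = -0.6429%
Σ(R_i − R̄_i)(R_m − R̄_m) = 691.5357  ⇒  Cov = 691.5357 / 7 = 98.7908
Σ(R_m − R̄_m)² = 395.5171  ⇒  Var(R_m) = 395.5171 / 7 = 56.5024
β = Cov / Var(R_m) = 98.7908 / 56.5024 = 1.7484
MRP = 9.31% − 2.00% = 7.31%
E(R) = R_f + β × MRP = 2.00% + 1.7484 × 7.31% = 14.78%

14.78%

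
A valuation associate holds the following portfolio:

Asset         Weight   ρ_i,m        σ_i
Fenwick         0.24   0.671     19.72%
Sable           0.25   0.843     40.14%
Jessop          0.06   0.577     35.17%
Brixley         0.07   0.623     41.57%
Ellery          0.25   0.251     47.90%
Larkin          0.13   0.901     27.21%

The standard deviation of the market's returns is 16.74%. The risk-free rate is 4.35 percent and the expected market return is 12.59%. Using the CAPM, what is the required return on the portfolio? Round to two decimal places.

14.62%

β_Fenwick = 0.671 × 19.72% / 16.74% = 0.7904
β_Sable = 0.843 × 40.14% / 16.74% = 2.0214
β_Jessop = 0.577 × 35.17% / 16.74% = 1.2123
β_Brixley = 0.623 × 41.57% / 16.74% = 1.5471
β_Ellery = 0.251 × 47.90% / 16.74% = 0.7182
β_Larkin = 0.901 × 27.21% / 16.74% = 1.4645
β_P = Σ w_i β_i = 0.24×0.7904 + 0.25×2.0214 + 0.06×1.2123 + 0.07×1.5471 + 0.25×0.7182 + 0.13×1.4645 = 1.2460
MRP = 12.59% − 4.35% = 8.24%
E(R_P) = R_f + β_P × MRP = 4.35% + 1.2460 × 8.24% = 14.62%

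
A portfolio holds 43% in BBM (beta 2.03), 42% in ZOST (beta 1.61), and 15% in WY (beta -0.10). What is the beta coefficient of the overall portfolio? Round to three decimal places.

1.534

β_P = Σ w_i β_i = 0.43×2.03 + 0.42×1.61 + 0.15×-0.10 = 1.5341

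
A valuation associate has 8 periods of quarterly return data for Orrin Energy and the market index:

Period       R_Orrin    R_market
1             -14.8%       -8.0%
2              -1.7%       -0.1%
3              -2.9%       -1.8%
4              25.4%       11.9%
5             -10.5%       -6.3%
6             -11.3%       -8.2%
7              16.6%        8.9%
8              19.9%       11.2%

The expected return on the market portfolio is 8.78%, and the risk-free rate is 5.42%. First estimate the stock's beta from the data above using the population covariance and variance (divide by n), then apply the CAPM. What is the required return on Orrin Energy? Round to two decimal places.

11.55%

Mean R_i = (-14.8 − 1.7 − 2.9 + 25.4 − 10.5 − 11.3 + 16.6 + 19.9) / 8 = 2.5875%
Mean R_m = (-8.0 − 0.1 − 1.8 + 11.9 − 6.3 − 8.2 + 8.9 + 11.2) / 8 = 0.9500%
Σ(R_i − R̄_i)(R_m − R̄_m) = 935.8150  ⇒  Cov = 935.8150 / 8 = 116.9769
Σ(R_m − R̄_m)² = 513.2200  ⇒  Var(R_m) = 513.2200 / 8 = 64.1525
β = Cov / Var(R_m) = 116.9769 / 64.1525 = 1.8234
MRP = 8.78% − 5.42% = 3.36%
E(R) = R_f + β × MRP = 5.42% + 1.8234 × 3.36% = 11.55%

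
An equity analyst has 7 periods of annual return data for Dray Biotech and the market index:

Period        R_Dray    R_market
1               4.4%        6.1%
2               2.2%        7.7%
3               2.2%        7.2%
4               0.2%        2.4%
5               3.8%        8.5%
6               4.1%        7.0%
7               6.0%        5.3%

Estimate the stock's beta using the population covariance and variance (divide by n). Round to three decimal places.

Mean R_i = (4.4 + 2.2 + 2.2 + 0.2 + 3.8 + 4.1 + 6.0) / 7 = 3.2714%
Mean R_m = (6.1 + 7.7 + 7.2 + 2.4 + 8.5 + 7.0 + 5.3) / 7 = 6.3143%
Σ(R_i − R̄_i)(R_m − R̄_m) = 8.3029  ⇒  Cov = 8.3029 / 7 = 1.1861
Σ(R_m − R̄_m)² = 24.3486  ⇒  Var(R_m) = 24.3486 / 7 = 3.4784
β = Cov / Var(R_m) = 1.1861 / 3.4784 = 0.3410

0.341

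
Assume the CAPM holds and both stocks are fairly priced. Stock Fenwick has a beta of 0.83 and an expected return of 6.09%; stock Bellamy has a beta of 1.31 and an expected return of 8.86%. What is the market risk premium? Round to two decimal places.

Both satisfy E(R) = R_f + β·MRP, so the slope of the SML is
MRP = (8.86% − 6.09%) / (1.31 − 0.83) = 2.77% / 0.48 = 5.7708%

5.77%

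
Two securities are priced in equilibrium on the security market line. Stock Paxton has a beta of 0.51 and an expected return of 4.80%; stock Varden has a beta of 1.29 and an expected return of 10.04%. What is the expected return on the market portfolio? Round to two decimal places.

Both satisfy E(R) = R_f + β·MRP, so the slope of the SML is
MRP = (10.04% − 4.80%) / (1.29 − 0.51) = 5.24% / 0.78 = 6.7179%
R_f = E(R_Paxton) − β_Paxton·MRP = 4.80% − 0.51 × 6.7179% = 1.3739%
E(R_m) = R_f + MRP = 1.3739% + 6.7179% = 8.09%

8.09%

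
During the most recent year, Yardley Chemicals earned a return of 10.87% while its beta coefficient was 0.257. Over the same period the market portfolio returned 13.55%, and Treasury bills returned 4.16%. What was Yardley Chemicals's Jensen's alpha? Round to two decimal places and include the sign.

+4.30%

Market excess return = 13.55% − 4.16% = 9.39%
CAPM benchmark = R_f + β(R_m − R_f) = 4.16% + 0.257 × 9.39% = 6.57323%
α = actual − benchmark = 10.87% − 6.57323% = +4.30%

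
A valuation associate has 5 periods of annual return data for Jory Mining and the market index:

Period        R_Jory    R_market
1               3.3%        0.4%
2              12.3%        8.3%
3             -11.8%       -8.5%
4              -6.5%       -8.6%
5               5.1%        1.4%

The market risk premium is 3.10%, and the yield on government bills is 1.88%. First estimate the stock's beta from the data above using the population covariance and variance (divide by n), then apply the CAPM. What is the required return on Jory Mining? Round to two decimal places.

5.92%

Mean R_i = (3.3 + 12.3 − 11.8 − 6.5 + 5.1) / 5 = 0.4800%
Mean R_m = (0.4 + 8.3 − 8.5 − 8.6 + 1.4) / 5 = -1.4000%
Σ(R_i − R̄_i)(R_m − R̄_m) = 270.1100  ⇒  Cov = 270.1100 / 5 = 54.0220
Σ(R_m − R̄_m)² = 207.4200  ⇒  Var(R_m) = 207.4200 / 5 = 41.4840
β = Cov / Var(R_m) = 54.0220 / 41.4840 = 1.3022
E(R) = R_f + β × MRP = 1.88% + 1.3022 × 3.10% = 5.92%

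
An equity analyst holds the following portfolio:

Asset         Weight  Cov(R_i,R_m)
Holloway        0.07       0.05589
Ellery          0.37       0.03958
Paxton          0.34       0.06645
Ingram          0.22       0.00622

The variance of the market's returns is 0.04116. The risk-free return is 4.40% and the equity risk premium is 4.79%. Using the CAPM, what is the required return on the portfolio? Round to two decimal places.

9.35%

β_Holloway = 0.05589 / 0.04116 = 1.3579
β_Ellery = 0.03958 / 0.04116 = 0.9616
β_Paxton = 0.06645 / 0.04116 = 1.6144
β_Ingram = 0.00622 / 0.04116 = 0.1511
β_P = Σ w_i β_i = 0.07×1.3579 + 0.37×0.9616 + 0.34×1.6144 + 0.22×0.1511 = 1.0330
E(R_P) = R_f + β_P × MRP = 4.40% + 1.0330 × 4.79% = 9.35%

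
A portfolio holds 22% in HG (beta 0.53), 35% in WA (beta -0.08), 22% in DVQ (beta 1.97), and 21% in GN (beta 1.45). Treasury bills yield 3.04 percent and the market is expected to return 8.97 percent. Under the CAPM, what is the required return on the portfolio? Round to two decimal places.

β_P = Σ w_i β_i = 0.22×0.53 + 0.35×-0.08 + 0.22×1.97 + 0.21×1.45 = 0.8265
MRP = 8.97% − 3.04% = 5.93%
E(R_P) = R_f + β_P × MRP = 3.04% + 0.8265 × 5.93% = 7.94%

7.94%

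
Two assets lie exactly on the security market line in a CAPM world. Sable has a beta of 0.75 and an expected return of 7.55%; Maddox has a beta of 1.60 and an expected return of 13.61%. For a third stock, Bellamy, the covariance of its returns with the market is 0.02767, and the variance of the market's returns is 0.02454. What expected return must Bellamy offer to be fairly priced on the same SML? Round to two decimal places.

MRP = (13.61% − 7.55%) / (1.60 − 0.75) = 7.1294%
R_f = 7.55% − 0.75 × 7.1294% = 2.2030%
β_Bellamy = Cov / Var(R_m) = 0.02767 / 0.02454 = 1.1275
E(R_Bellamy) = R_f + β × MRP = 2.2030% + 1.1275 × 7.1294% = 10.24%

10.24%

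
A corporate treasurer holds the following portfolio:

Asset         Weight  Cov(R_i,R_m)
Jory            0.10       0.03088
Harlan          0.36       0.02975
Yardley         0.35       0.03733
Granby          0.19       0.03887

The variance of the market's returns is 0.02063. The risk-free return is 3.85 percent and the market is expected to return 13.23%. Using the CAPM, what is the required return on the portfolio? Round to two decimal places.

β_Jory = 0.03088 / 0.02063 = 1.4968
β_Harlan = 0.02975 / 0.02063 = 1.4421
β_Yardley = 0.03733 / 0.02063 = 1.8095
β_Granby = 0.03887 / 0.02063 = 1.8841
β_P = Σ w_i β_i = 0.10×1.4968 + 0.36×1.4421 + 0.35×1.8095 + 0.19×1.8841 = 1.6601
MRP = 13.23% − 3.85% = 9.38%
E(R_P) = R_f + β_P × MRP = 3.85% + 1.6601 × 9.38% = 19.42%

19.42%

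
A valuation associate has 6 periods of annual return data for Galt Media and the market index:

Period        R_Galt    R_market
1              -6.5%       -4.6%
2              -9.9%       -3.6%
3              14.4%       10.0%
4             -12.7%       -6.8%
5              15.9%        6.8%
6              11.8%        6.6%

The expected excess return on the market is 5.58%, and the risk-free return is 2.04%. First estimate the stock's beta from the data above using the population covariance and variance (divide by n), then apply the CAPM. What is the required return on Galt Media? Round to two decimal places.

Mean R_i = (-6.5 − 9.9 + 14.4 − 12.7 + 15.9 + 11.8) / 6 = 2.1667%
Mean R_m = (-4.6 − 3.6 + 10.0 − 6.8 + 6.8 + 6.6) / 6 = 1.4000%
Σ(R_i − R̄_i)(R_m − R̄_m) = 463.7000  ⇒  Cov = 463.7000 / 6 = 77.2833
Σ(R_m − R̄_m)² = 258.4000  ⇒  Var(R_m) = 258.4000 / 6 = 43.0667
β = Cov / Var(R_m) = 77.2833 / 43.0667 = 1.7945
E(R) = R_f + β × MRP = 2.04% + 1.7945 × 5.58% = 12.05%

12.05%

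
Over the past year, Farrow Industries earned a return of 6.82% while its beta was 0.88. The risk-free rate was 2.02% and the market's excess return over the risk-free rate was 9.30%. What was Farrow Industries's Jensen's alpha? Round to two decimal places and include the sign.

-3.38%

CAPM benchmark = R_f + β(R_m − R_f) = 2.02% + 0.88 × 9.30% = 10.2040%
α = actual − benchmark = 6.82% − 10.2040% = -3.38%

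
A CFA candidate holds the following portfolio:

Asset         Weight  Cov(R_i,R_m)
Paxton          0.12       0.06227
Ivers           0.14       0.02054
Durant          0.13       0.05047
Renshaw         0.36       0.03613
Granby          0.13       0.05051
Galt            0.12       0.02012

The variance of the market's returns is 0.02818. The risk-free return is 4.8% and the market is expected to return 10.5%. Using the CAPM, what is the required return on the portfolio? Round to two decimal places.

β_Paxton = 0.06227 / 0.02818 = 2.2097
β_Ivers = 0.02054 / 0.02818 = 0.7289
β_Durant = 0.05047 / 0.02818 = 1.7910
β_Renshaw = 0.03613 / 0.02818 = 1.2821
β_Granby = 0.05051 / 0.02818 = 1.7924
β_Galt = 0.02012 / 0.02818 = 0.7140
β_P = Σ w_i β_i = 0.12×2.2097 + 0.14×0.7289 + 0.13×1.7910 + 0.36×1.2821 + 0.13×1.7924 + 0.12×0.7140 = 1.3803
MRP = 10.5% − 4.8% = 5.70%
E(R_P) = R_f + β_P × MRP = 4.8% + 1.3803 × 5.7% = 12.67%

12.67%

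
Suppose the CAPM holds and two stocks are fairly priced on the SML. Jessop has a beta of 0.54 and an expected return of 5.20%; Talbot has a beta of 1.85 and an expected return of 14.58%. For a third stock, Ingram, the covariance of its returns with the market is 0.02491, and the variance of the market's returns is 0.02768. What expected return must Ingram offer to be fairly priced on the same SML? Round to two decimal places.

7.78%

MRP = (14.58% − 5.20%) / (1.85 − 0.54) = 7.1603%
R_f = 5.20% − 0.54 × 7.1603% = 1.3334%
β_Ingram = Cov / Var(R_m) = 0.02491 / 0.02768 = 0.8999
E(R_Ingram) = R_f + β × MRP = 1.3334% + 0.8999 × 7.1603% = 7.78%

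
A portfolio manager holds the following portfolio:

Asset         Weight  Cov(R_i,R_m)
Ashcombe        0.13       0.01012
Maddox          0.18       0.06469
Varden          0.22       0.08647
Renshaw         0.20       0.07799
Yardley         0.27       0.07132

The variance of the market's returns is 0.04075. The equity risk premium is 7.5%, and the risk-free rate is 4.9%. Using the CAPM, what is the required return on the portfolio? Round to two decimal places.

β_Ashcombe = 0.01012 / 0.04075 = 0.2483
β_Maddox = 0.06469 / 0.04075 = 1.5875
β_Varden = 0.08647 / 0.04075 = 2.1220
β_Renshaw = 0.07799 / 0.04075 = 1.9139
β_Yardley = 0.07132 / 0.04075 = 1.7502
β_P = Σ w_i β_i = 0.13×0.2483 + 0.18×1.5875 + 0.22×2.1220 + 0.20×1.9139 + 0.27×1.7502 = 1.6402
E(R_P) = R_f + β_P × MRP = 4.9% + 1.6402 × 7.5% = 17.20%

17.20%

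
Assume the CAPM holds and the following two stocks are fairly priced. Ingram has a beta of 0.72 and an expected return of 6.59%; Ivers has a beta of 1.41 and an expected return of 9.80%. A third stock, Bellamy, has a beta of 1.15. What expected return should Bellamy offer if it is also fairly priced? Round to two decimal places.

MRP (SML slope) = (9.80% − 6.59%) / (1.41 − 0.72) = 3.21% / 0.69 = 4.6522%
R_f (intercept) = 6.59% − 0.72 × 4.6522% = 3.2404%
E(R_Bellamy) = R_f + β × MRP = 3.2404% + 1.15 × 4.6522% = 8.59%

8.59%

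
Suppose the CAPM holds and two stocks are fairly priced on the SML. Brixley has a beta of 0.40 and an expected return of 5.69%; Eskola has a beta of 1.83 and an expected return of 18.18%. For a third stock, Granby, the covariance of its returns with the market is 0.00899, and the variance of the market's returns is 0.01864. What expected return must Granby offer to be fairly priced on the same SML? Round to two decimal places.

MRP = (18.18% − 5.69%) / (1.83 − 0.40) = 8.7343%
R_f = 5.69% − 0.40 × 8.7343% = 2.1963%
β_Granby = Cov / Var(R_m) = 0.00899 / 0.01864 = 0.4823
E(R_Granby) = R_f + β × MRP = 2.1963% + 0.4823 × 8.7343% = 6.41%

6.41%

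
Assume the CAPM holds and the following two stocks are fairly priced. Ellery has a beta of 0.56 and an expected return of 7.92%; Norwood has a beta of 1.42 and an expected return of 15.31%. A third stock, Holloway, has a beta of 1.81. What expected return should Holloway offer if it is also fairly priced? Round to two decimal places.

MRP (SML slope) = (15.31% − 7.92%) / (1.42 − 0.56) = 7.39% / 0.86 = 8.5930%
R_f (intercept) = 7.92% − 0.56 × 8.5930% = 3.1079%
E(R_Holloway) = R_f + β × MRP = 3.1079% + 1.81 × 8.5930% = 18.66%

18.66%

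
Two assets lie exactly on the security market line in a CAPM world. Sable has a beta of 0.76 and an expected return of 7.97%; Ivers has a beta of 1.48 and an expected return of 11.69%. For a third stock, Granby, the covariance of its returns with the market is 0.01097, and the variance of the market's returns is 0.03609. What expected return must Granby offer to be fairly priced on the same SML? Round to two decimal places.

5.61%

MRP = (11.69% − 7.97%) / (1.48 − 0.76) = 5.1667%
R_f = 7.97% − 0.76 × 5.1667% = 4.0433%
β_Granby = Cov / Var(R_m) = 0.01097 / 0.03609 = 0.3040
E(R_Granby) = R_f + β × MRP = 4.0433% + 0.3040 × 5.1667% = 5.61%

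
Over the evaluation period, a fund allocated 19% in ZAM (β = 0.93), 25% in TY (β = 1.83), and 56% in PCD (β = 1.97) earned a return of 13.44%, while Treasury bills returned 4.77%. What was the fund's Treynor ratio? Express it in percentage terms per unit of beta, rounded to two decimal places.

β_P = 0.19×0.93 + 0.25×1.83 + 0.56×1.97 = 1.7374
Treynor = (R_P − R_f) / β_P = (13.44% − 4.77%) / 1.7374 = 8.67% / 1.7374 = 4.99%

4.99%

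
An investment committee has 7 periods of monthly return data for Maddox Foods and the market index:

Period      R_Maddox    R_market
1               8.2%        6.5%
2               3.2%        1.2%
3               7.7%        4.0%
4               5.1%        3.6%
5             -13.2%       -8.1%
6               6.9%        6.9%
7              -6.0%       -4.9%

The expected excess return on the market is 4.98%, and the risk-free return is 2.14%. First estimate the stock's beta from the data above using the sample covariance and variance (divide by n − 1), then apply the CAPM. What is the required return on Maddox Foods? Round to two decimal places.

Mean R_i = (8.2 + 3.2 + 7.7 + 5.1 − 13.2 + 6.9 − 6.0) / 7 = 1.7000%
Mean R_m = (6.5 + 1.2 + 4.0 + 3.6 − 8.1 + 6.9 − 4.9) / 7 = 1.3143%
Σ(R_i − R̄_i)(R_m − R̄_m) = 274.5900  ⇒  Cov = 274.5900 / 6 = 45.7650
Σ(R_m − R̄_m)² = 197.7886  ⇒  Var(R_m) = 197.7886 / 6 = 32.9648
β = Cov / Var(R_m) = 45.7650 / 32.9648 = 1.3883
E(R) = R_f + β × MRP = 2.14% + 1.3883 × 4.98% = 9.05%

9.05%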